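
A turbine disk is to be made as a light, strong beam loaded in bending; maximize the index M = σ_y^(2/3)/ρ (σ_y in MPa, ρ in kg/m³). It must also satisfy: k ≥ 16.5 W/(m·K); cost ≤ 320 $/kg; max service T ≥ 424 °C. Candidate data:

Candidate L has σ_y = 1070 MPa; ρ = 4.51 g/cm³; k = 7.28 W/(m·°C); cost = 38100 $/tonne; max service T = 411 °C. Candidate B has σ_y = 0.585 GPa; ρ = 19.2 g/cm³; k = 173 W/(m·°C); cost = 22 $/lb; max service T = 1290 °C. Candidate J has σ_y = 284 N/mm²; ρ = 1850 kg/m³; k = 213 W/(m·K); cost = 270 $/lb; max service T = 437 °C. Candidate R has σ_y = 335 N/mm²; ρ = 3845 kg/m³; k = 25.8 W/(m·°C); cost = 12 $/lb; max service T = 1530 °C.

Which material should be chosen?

Screen on constraints: k ≥ 16.5 W/(m·K); cost ≤ 320 $/kg; max service T ≥ 424 °C. Survivors: candidate B, candidate R.
Normalizing units and computing the index:
  candidate B: σ_y = 585.0 MPa, ρ = 19200 kg/m³
  candidate R: σ_y = 335.0 MPa, ρ = 3845 kg/m³
  candidate R: M = 12.5×10⁻³
  candidate B: M = 3.64×10⁻³
Highest index: candidate R.

candidate R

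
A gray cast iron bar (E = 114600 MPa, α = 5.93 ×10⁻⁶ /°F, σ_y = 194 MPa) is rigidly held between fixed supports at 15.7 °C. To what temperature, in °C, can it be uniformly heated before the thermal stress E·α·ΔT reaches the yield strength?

E = 114600 MPa = 114.6 GPa.
α = 5.93×10⁻⁶/°F × 9/5 = 10.7×10⁻⁶/K.
E·α·ΔT = 194.0 MPa ⇒ ΔT = 194.0 / (114.6×10³ × 10.7×10⁻⁶) = 158.6 K.
T = 15.7 + 158.6 = 174.3 °C.

174 °C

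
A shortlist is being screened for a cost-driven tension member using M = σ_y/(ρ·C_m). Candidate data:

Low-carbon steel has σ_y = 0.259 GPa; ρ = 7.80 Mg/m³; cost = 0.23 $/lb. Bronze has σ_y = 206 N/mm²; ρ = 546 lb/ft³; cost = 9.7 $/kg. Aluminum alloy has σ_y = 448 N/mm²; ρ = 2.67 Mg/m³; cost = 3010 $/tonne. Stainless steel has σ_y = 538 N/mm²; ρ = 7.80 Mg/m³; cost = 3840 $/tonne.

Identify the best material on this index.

In SI units:
  low-carbon steel: σ_y = 259.0 MPa, ρ = 7800 kg/m³, cost = 0.5071 $/kg
  bronze: σ_y = 206.0 MPa, ρ = 8746 kg/m³, cost = 9.700 $/kg
  aluminum alloy: σ_y = 448.0 MPa, ρ = 2670 kg/m³, cost = 3.010 $/kg
  stainless steel: σ_y = 538.0 MPa, ρ = 7800 kg/m³, cost = 3.840 $/kg
  low-carbon steel: M = 65.5 kN·m per $
  aluminum alloy: M = 55.7 kN·m per $
  stainless steel: M = 18.0 kN·m per $
  bronze: M = 2.43 kN·m per $
The maximum is for low-carbon steel.

low-carbon steel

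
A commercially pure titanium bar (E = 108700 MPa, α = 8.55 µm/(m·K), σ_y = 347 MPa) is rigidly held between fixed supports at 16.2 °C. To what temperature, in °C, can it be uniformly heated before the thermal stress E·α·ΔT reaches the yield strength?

390 °C

E = 108700 MPa = 108.7 GPa.
E·α·ΔT = 347.0 MPa ⇒ ΔT = 347.0 / (108.7×10³ × 8.55×10⁻⁶) = 373.4 K.
T = 16.2 + 373.4 = 389.6 °C.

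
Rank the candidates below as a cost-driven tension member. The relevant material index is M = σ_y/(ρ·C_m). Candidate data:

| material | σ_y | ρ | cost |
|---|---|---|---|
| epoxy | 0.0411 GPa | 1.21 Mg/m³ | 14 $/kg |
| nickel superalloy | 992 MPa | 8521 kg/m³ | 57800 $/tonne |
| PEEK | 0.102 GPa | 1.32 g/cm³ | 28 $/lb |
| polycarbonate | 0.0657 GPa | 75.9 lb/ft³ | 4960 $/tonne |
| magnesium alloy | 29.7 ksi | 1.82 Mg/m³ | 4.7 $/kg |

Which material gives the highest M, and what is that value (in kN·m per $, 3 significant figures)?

magnesium alloy, M = 23.9 kN·m per $

In SI units:
  epoxy: σ_y = 41.10 MPa, ρ = 1210 kg/m³, cost = 14.00 $/kg
  nickel superalloy: σ_y = 992.0 MPa, ρ = 8521 kg/m³, cost = 57.80 $/kg
  PEEK: σ_y = 102.0 MPa, ρ = 1320 kg/m³, cost = 61.73 $/kg
  polycarbonate: σ_y = 65.70 MPa, ρ = 1216 kg/m³, cost = 4.960 $/kg
  magnesium alloy: σ_y = 204.8 MPa, ρ = 1820 kg/m³, cost = 4.700 $/kg
  magnesium alloy: M = 23.9 kN·m per $
  polycarbonate: M = 10.9 kN·m per $
  epoxy: M = 2.43 kN·m per $
  nickel superalloy: M = 2.01 kN·m per $
  PEEK: M = 1.25 kN·m per $
Magnesium alloy ranks first.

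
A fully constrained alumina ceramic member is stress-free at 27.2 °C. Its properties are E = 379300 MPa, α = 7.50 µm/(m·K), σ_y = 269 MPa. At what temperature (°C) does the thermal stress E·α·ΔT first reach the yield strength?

122 °C

E = 379300 MPa = 379.3 GPa.
E·α·ΔT = 269.0 MPa ⇒ ΔT = 269.0 / (379.3×10³ × 7.50×10⁻⁶) = 94.56 K.
T = 27.2 + 94.56 = 121.8 °C.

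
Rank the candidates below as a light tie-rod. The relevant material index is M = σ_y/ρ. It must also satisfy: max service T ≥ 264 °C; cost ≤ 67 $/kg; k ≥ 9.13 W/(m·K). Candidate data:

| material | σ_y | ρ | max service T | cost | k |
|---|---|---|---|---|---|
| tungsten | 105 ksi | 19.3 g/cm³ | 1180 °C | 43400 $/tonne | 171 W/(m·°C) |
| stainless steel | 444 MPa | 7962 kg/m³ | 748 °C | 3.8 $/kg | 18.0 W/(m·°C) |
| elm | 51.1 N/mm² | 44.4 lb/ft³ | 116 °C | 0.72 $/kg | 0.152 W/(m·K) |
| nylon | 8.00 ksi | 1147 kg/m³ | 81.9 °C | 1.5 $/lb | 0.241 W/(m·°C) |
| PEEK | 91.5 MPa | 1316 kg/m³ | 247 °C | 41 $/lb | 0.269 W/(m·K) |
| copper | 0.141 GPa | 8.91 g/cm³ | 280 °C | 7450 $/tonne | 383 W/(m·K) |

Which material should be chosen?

stainless steel

Screen on constraints: max service T ≥ 264 °C; cost ≤ 67 $/kg; k ≥ 9.13 W/(m·K). Survivors: tungsten, stainless steel, copper.
Convert each candidate to consistent units, then evaluate M:
  tungsten: σ_y = 723.9 MPa, ρ = 19300 kg/m³
  stainless steel: σ_y = 444.0 MPa, ρ = 7962 kg/m³
  copper: σ_y = 141.0 MPa, ρ = 8910 kg/m³
  stainless steel: M = 55.8 kN·m/kg
  tungsten: M = 37.5 kN·m/kg
  copper: M = 15.8 kN·m/kg
Stainless steel has the largest M.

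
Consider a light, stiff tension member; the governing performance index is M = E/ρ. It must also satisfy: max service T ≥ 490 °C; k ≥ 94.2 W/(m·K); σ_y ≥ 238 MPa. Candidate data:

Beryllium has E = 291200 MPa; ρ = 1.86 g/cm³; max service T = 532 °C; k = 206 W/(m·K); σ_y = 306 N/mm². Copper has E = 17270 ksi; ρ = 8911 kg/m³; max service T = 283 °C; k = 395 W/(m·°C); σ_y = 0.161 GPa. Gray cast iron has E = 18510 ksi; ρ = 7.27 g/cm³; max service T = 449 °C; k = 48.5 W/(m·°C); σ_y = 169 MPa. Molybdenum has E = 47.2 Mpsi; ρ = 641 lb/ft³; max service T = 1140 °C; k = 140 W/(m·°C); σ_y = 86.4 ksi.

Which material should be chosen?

beryllium

Screen on constraints: max service T ≥ 490 °C; k ≥ 94.2 W/(m·K); σ_y ≥ 238 MPa. Survivors: beryllium, molybdenum.
Normalizing units and computing the index:
  beryllium: E = 291.2 GPa, ρ = 1860 kg/m³
  molybdenum: E = 325.4 GPa, ρ = 10270 kg/m³
  beryllium: M = 157 MN·m/kg
  molybdenum: M = 31.7 MN·m/kg
Highest index: beryllium.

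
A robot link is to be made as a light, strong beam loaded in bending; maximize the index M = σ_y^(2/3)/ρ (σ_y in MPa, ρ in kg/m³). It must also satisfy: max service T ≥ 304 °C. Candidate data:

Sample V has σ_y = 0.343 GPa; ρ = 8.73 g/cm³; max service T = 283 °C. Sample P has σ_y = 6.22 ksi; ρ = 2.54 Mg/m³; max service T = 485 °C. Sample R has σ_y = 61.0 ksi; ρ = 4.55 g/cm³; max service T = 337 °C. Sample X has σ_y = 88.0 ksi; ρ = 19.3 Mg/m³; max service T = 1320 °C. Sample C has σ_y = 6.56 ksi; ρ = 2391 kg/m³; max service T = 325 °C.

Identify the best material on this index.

sample R

Screen on constraints: max service T ≥ 304 °C. Survivors: sample P, sample R, sample X, sample C.
Normalizing units and computing the index:
  sample P: σ_y = 42.89 MPa, ρ = 2540 kg/m³
  sample R: σ_y = 420.6 MPa, ρ = 4550 kg/m³
  sample X: σ_y = 606.7 MPa, ρ = 19300 kg/m³
  sample C: σ_y = 45.23 MPa, ρ = 2391 kg/m³
  sample R: M = 12.3×10⁻³
  sample C: M = 5.31×10⁻³
  sample P: M = 4.82×10⁻³
  sample X: M = 3.71×10⁻³
Sample R ranks first.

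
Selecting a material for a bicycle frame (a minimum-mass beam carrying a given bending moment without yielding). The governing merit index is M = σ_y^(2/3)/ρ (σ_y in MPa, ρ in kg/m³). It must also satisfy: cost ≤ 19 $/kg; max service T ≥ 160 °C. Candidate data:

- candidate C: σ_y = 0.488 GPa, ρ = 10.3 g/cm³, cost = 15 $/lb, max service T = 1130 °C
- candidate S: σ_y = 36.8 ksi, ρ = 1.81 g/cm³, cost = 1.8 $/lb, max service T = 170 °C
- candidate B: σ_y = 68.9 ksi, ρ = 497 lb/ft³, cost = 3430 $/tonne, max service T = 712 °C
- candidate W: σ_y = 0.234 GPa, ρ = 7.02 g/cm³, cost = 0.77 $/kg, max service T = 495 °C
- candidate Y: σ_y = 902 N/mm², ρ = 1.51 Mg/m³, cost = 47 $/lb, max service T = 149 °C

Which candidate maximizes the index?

Screen on constraints: cost ≤ 19 $/kg; max service T ≥ 160 °C. Survivors: candidate S, candidate B, candidate W.
Normalizing units and computing the index:
  candidate S: σ_y = 253.7 MPa, ρ = 1810 kg/m³
  candidate B: σ_y = 475.0 MPa, ρ = 7961 kg/m³
  candidate W: σ_y = 234.0 MPa, ρ = 7020 kg/m³
  candidate S: M = 22.1×10⁻³
  candidate B: M = 7.65×10⁻³
  candidate W: M = 5.41×10⁻³
The maximum is for candidate S.

candidate S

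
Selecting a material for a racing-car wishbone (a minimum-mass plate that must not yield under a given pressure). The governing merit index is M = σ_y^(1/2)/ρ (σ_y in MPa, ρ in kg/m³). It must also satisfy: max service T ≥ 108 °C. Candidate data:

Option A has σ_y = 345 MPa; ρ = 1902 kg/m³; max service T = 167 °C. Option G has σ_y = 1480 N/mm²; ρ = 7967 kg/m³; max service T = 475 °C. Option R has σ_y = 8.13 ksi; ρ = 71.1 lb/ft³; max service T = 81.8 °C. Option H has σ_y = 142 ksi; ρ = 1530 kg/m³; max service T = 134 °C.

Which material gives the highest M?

Screen on constraints: max service T ≥ 108 °C. Survivors: option A, option G, option H.
In SI units:
  option A: σ_y = 345.0 MPa, ρ = 1902 kg/m³
  option G: σ_y = 1480 MPa, ρ = 7967 kg/m³
  option H: σ_y = 979.1 MPa, ρ = 1530 kg/m³
  option H: M = 20.5×10⁻³
  option A: M = 9.77×10⁻³
  option G: M = 4.83×10⁻³
The maximum is for option H.

option H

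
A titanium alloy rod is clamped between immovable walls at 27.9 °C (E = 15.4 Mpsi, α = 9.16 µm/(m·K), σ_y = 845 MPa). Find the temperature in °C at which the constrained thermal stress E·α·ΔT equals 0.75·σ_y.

E = 15.4 Mpsi = 106.2 GPa.
E·α·ΔT = 633.8 MPa ⇒ ΔT = 633.8 / (106.2×10³ × 9.16×10⁻⁶) = 651.6 K.
T = 27.9 + 651.6 = 679.5 °C.

680 °C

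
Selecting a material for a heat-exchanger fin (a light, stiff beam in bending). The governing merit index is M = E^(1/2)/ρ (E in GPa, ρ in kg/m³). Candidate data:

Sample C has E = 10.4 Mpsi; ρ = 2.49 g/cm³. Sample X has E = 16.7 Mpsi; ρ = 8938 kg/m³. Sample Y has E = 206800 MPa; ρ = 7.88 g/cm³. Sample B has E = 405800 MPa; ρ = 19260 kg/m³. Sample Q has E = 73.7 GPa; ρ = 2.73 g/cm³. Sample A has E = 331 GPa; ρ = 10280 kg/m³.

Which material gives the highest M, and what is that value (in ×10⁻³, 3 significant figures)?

Convert each candidate to consistent units, then evaluate M:
  sample C: E = 71.71 GPa, ρ = 2490 kg/m³
  sample X: E = 115.1 GPa, ρ = 8938 kg/m³
  sample Y: E = 206.8 GPa, ρ = 7880 kg/m³
  sample B: E = 405.8 GPa, ρ = 19260 kg/m³
  sample Q: E = 73.70 GPa, ρ = 2730 kg/m³
  sample A: E = 331.0 GPa, ρ = 10280 kg/m³
  sample C: M = 3.40×10⁻³
  sample Q: M = 3.14×10⁻³
  sample Y: M = 1.82×10⁻³
  sample A: M = 1.77×10⁻³
  sample X: M = 1.20×10⁻³
  sample B: M = 1.05×10⁻³
Sample C ranks first.

sample C, M = 3.40×10⁻³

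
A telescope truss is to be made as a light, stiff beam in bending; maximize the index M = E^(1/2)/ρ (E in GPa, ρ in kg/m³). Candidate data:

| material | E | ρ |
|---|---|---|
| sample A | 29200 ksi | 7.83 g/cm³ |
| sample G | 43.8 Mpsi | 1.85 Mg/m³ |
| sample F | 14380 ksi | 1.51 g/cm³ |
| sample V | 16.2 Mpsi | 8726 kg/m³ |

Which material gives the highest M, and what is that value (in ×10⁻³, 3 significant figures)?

sample G, M = 9.39×10⁻³

Putting every candidate on a common basis:
  sample A: E = 201.3 GPa, ρ = 7830 kg/m³
  sample G: E = 302.0 GPa, ρ = 1850 kg/m³
  sample F: E = 99.15 GPa, ρ = 1510 kg/m³
  sample V: E = 111.7 GPa, ρ = 8726 kg/m³
  sample G: M = 9.39×10⁻³
  sample F: M = 6.59×10⁻³
  sample A: M = 1.81×10⁻³
  sample V: M = 1.21×10⁻³
The maximum is for sample G.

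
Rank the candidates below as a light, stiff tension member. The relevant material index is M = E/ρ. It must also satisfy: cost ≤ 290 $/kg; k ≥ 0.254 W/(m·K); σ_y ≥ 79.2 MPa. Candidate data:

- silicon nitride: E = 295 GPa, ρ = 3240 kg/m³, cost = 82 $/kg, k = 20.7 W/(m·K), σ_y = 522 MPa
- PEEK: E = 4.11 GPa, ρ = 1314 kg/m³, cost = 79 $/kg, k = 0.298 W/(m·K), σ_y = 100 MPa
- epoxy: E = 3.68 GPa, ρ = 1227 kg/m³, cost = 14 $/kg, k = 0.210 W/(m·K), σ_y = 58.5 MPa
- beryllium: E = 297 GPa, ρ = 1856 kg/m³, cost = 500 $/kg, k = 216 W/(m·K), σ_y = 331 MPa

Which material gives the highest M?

silicon nitride

Screen on constraints: cost ≤ 290 $/kg; k ≥ 0.254 W/(m·K); σ_y ≥ 79.2 MPa. Survivors: silicon nitride, PEEK.
Computing M directly (units already consistent):
  silicon nitride: M = 91.0 MN·m/kg
  PEEK: M = 3.13 MN·m/kg
Silicon nitride ranks first.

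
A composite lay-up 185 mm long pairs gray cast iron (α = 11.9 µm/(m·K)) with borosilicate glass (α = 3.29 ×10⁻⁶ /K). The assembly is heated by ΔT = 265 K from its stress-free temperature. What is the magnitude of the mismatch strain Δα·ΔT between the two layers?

Δα = |11.9 − 3.29|×10⁻⁶/K = 8.61×10⁻⁶/K.
Mismatch strain = Δα·ΔT = 8.61×10⁻⁶ × 265.0 = 2.28×10⁻³.

2.28×10⁻³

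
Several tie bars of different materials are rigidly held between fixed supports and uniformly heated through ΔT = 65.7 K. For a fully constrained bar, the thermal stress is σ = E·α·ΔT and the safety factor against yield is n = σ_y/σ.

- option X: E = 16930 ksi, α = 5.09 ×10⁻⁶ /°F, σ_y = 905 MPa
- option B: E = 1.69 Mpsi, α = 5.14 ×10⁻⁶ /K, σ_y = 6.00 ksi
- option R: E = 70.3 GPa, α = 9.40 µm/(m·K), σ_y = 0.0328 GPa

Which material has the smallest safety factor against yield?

In consistent units (E in GPa, α in ×10⁻⁶/K, σ_y in MPa):
  option X: E = 116.7, α = 9.16, σ_y = 905.0 → σ = 70.3 MPa, n = 12.9
  option B: E = 11.65, α = 5.14, σ_y = 41.37 → σ = 3.93 MPa, n = 10.5
  option R: E = 70.30, α = 9.40, σ_y = 32.80 → σ = 43.4 MPa, n = 0.755
Smallest n: option R with n = 0.755.

option R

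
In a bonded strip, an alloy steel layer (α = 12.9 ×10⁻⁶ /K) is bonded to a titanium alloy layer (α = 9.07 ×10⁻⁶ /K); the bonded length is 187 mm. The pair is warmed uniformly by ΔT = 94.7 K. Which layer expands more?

alloy steel

α(alloy steel) = 12.9×10⁻⁶/K vs α(titanium alloy) = 9.07×10⁻⁶/K.
Higher α expands more for the same ΔT: alloy steel.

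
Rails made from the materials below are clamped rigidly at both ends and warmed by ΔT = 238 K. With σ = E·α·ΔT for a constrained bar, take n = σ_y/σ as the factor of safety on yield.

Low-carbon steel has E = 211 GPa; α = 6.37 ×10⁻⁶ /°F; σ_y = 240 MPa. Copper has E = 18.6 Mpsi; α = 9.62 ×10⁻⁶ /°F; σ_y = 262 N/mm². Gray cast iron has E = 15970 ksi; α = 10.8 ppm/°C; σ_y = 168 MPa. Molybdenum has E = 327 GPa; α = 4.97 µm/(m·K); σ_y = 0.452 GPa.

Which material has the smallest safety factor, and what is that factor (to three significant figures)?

With everything in SI (GPa, ×10⁻⁶/K, MPa):
  low-carbon steel: E = 211.0, α = 11.5, σ_y = 240.0 → σ = 576 MPa, n = 0.417
  copper: E = 128.2, α = 17.3, σ_y = 262.0 → σ = 529 MPa, n = 0.496
  gray cast iron: E = 110.1, α = 10.8, σ_y = 168.0 → σ = 283 MPa, n = 0.594
  molybdenum: E = 327.0, α = 4.97, σ_y = 452.0 → σ = 387 MPa, n = 1.17
The minimum is low-carbon steel at n = 0.417.

low-carbon steel, n = 0.417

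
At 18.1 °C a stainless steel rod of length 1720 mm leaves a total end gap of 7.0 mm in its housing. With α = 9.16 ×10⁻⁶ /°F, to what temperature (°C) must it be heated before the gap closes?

α = 9.16×10⁻⁶/°F × 9/5 = 16.5×10⁻⁶/K.
α·L₀·ΔT = 7.0 mm ⇒ ΔT = 7.0 / (16.5×10⁻⁶ × 1720.0) = 246.8 K.
T = 18.1 + 246.8 = 264.9 °C.

265 °C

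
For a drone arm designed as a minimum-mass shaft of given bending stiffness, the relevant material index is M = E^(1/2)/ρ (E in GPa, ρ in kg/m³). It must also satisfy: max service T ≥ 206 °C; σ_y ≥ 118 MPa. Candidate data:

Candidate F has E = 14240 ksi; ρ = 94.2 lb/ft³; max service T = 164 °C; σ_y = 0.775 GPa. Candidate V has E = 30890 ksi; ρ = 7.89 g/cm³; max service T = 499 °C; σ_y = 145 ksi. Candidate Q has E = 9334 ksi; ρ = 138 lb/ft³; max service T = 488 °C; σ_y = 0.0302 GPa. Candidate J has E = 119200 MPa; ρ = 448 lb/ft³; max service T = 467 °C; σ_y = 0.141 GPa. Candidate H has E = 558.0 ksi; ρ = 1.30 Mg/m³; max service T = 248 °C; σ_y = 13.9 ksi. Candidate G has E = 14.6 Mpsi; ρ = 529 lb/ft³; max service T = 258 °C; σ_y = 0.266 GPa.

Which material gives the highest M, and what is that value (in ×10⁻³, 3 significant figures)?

candidate V, M = 1.85×10⁻³

Screen on constraints: max service T ≥ 206 °C; σ_y ≥ 118 MPa. Survivors: candidate V, candidate J, candidate G.
Putting every candidate on a common basis:
  candidate V: E = 213.0 GPa, ρ = 7890 kg/m³
  candidate J: E = 119.2 GPa, ρ = 7176 kg/m³
  candidate G: E = 100.7 GPa, ρ = 8474 kg/m³
  candidate V: M = 1.85×10⁻³
  candidate J: M = 1.52×10⁻³
  candidate G: M = 1.18×10⁻³
Candidate V has the largest M.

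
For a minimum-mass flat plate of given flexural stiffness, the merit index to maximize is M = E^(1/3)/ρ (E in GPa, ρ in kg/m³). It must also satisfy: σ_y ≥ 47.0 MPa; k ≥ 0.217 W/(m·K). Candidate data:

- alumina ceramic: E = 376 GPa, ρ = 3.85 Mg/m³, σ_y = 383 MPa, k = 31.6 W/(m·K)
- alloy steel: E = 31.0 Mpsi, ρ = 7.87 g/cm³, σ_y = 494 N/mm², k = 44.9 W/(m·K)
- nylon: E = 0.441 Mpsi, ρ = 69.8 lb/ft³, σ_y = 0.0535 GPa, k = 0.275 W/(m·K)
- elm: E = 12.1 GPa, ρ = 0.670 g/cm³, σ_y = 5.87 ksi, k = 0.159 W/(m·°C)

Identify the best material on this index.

alumina ceramic

Screen on constraints: σ_y ≥ 47.0 MPa; k ≥ 0.217 W/(m·K). Survivors: alumina ceramic, alloy steel, nylon.
In SI units:
  alumina ceramic: E = 376.0 GPa, ρ = 3850 kg/m³
  alloy steel: E = 213.7 GPa, ρ = 7870 kg/m³
  nylon: E = 3.041 GPa, ρ = 1118 kg/m³
  alumina ceramic: M = 1.87×10⁻³
  nylon: M = 1.30×10⁻³
  alloy steel: M = 0.760×10⁻³
Highest index: alumina ceramic.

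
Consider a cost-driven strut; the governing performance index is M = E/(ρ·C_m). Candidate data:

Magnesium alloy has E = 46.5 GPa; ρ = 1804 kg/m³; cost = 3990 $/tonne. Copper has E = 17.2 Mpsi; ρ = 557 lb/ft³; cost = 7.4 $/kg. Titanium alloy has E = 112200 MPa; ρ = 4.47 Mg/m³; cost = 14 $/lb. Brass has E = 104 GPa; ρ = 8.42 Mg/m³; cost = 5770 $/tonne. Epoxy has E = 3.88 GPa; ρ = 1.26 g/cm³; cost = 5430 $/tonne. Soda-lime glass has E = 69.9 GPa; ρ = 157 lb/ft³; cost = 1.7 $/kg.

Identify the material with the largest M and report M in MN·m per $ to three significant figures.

Normalizing units and computing the index:
  magnesium alloy: E = 46.50 GPa, ρ = 1804 kg/m³, cost = 3.990 $/kg
  copper: E = 118.6 GPa, ρ = 8922 kg/m³, cost = 7.400 $/kg
  titanium alloy: E = 112.2 GPa, ρ = 4470 kg/m³, cost = 30.86 $/kg
  brass: E = 104.0 GPa, ρ = 8420 kg/m³, cost = 5.770 $/kg
  epoxy: E = 3.880 GPa, ρ = 1260 kg/m³, cost = 5.430 $/kg
  soda-lime glass: E = 69.90 GPa, ρ = 2515 kg/m³, cost = 1.700 $/kg
  soda-lime glass: M = 16.3 MN·m per $
  magnesium alloy: M = 6.46 MN·m per $
  brass: M = 2.14 MN·m per $
  copper: M = 1.80 MN·m per $
  titanium alloy: M = 0.813 MN·m per $
  epoxy: M = 0.567 MN·m per $
Soda-lime glass has the largest M.

soda-lime glass, M = 16.3 MN·m per $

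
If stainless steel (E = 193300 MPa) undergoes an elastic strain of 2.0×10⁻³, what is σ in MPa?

387 MPa

E = 193300 MPa = 193.3 GPa.
σ = E·ε = 193300 MPa × 2.0×10⁻³ = 387 MPa.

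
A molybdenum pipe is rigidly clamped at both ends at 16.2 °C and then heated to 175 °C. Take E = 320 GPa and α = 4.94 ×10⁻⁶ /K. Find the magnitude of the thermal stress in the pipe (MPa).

ΔT = 158.8 K. Constrained thermal stress σ = E·α·ΔT = 320.0×10³ MPa × 4.94×10⁻⁶ × 158.8 = 251 MPa (compressive).

251 MPa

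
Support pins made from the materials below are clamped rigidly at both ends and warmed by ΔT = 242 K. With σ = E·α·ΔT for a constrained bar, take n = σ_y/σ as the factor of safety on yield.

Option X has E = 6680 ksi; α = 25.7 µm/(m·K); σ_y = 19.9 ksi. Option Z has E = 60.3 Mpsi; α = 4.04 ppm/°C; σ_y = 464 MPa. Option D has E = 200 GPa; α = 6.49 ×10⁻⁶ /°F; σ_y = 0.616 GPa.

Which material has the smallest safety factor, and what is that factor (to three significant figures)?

In consistent units (E in GPa, α in ×10⁻⁶/K, σ_y in MPa):
  option X: E = 46.06, α = 25.7, σ_y = 137.2 → σ = 286 MPa, n = 0.479
  option Z: E = 415.8, α = 4.04, σ_y = 464.0 → σ = 406 MPa, n = 1.14
  option D: E = 200.0, α = 11.7, σ_y = 616.0 → σ = 565 MPa, n = 1.09
The minimum is option X at n = 0.479.

option X, n = 0.479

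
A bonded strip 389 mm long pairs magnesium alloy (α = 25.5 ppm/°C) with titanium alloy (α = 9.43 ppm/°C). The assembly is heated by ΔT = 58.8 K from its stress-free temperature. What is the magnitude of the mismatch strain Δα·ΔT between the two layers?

Δα = |25.5 − 9.43|×10⁻⁶/K = 16.1×10⁻⁶/K.
Mismatch strain = Δα·ΔT = 16.1×10⁻⁶ × 58.8 = 9.45×10⁻⁴.

9.45×10⁻⁴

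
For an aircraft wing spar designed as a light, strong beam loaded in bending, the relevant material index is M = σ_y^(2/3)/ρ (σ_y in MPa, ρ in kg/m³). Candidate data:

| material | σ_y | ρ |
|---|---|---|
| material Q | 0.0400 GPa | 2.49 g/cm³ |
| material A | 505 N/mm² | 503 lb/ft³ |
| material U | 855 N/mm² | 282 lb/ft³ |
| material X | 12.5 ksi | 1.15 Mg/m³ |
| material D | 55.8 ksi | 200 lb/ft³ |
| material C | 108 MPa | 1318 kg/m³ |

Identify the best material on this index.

material U

Putting every candidate on a common basis:
  material Q: σ_y = 40.00 MPa, ρ = 2490 kg/m³
  material A: σ_y = 505.0 MPa, ρ = 8057 kg/m³
  material U: σ_y = 855.0 MPa, ρ = 4517 kg/m³
  material X: σ_y = 86.18 MPa, ρ = 1150 kg/m³
  material D: σ_y = 384.7 MPa, ρ = 3204 kg/m³
  material C: σ_y = 108.0 MPa, ρ = 1318 kg/m³
  material U: M = 19.9×10⁻³
  material C: M = 17.2×10⁻³
  material X: M = 17.0×10⁻³
  material D: M = 16.5×10⁻³
  material A: M = 7.87×10⁻³
  material Q: M = 4.70×10⁻³
The maximum is for material U.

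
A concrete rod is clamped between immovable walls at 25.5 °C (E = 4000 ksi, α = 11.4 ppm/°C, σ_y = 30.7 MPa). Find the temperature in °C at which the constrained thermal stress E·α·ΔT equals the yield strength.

123 °C

E = 4000 ksi = 27.58 GPa.
E·α·ΔT = 30.70 MPa ⇒ ΔT = 30.70 / (27.58×10³ × 11.4×10⁻⁶) = 97.65 K.
T = 25.5 + 97.65 = 123.1 °C.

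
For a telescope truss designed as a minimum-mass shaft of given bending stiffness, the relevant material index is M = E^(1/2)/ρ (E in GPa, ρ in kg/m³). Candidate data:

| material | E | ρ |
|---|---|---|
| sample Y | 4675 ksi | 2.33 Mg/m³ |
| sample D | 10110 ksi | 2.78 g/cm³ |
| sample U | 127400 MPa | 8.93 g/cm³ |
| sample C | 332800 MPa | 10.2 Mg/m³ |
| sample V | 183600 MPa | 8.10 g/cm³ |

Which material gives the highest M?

sample D

Putting every candidate on a common basis:
  sample Y: E = 32.23 GPa, ρ = 2330 kg/m³
  sample D: E = 69.71 GPa, ρ = 2780 kg/m³
  sample U: E = 127.4 GPa, ρ = 8930 kg/m³
  sample C: E = 332.8 GPa, ρ = 10200 kg/m³
  sample V: E = 183.6 GPa, ρ = 8100 kg/m³
  sample D: M = 3.00×10⁻³
  sample Y: M = 2.44×10⁻³
  sample C: M = 1.79×10⁻³
  sample V: M = 1.67×10⁻³
  sample U: M = 1.26×10⁻³
The maximum is for sample D.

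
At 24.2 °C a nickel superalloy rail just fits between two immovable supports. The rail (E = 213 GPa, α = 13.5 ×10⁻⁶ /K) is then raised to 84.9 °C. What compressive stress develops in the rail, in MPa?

ΔT = 60.70 K. Constrained thermal stress σ = E·α·ΔT = 213.0×10³ MPa × 13.5×10⁻⁶ × 60.70 = 175 MPa (compressive).

175 MPa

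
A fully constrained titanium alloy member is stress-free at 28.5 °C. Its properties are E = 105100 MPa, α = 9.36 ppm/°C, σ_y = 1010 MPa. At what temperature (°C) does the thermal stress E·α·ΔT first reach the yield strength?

E = 105100 MPa = 105.1 GPa.
E·α·ΔT = 1010 MPa ⇒ ΔT = 1010 / (105.1×10³ × 9.36×10⁻⁶) = 1027 K.
T = 28.5 + 1027 = 1055 °C.

1060 °C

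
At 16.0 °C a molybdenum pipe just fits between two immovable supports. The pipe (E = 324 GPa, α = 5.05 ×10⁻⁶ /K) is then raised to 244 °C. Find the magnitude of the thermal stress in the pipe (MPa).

373 MPa

ΔT = 228.0 K. Constrained thermal stress σ = E·α·ΔT = 324.0×10³ MPa × 5.05×10⁻⁶ × 228.0 = 373 MPa (compressive).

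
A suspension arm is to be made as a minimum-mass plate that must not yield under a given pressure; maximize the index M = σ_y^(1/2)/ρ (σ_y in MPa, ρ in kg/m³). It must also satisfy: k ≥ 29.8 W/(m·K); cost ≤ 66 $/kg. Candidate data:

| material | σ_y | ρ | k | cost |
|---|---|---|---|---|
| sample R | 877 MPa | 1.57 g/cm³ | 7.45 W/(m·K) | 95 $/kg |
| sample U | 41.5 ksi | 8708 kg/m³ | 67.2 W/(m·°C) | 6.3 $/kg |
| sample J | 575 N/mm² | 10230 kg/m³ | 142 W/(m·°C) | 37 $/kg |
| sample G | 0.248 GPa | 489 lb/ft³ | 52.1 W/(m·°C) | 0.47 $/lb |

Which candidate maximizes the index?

Screen on constraints: k ≥ 29.8 W/(m·K); cost ≤ 66 $/kg. Survivors: sample U, sample J, sample G.
Normalizing units and computing the index:
  sample U: σ_y = 286.1 MPa, ρ = 8708 kg/m³
  sample J: σ_y = 575.0 MPa, ρ = 10230 kg/m³
  sample G: σ_y = 248.0 MPa, ρ = 7833 kg/m³
  sample J: M = 2.34×10⁻³
  sample G: M = 2.01×10⁻³
  sample U: M = 1.94×10⁻³
Highest index: sample J.

sample J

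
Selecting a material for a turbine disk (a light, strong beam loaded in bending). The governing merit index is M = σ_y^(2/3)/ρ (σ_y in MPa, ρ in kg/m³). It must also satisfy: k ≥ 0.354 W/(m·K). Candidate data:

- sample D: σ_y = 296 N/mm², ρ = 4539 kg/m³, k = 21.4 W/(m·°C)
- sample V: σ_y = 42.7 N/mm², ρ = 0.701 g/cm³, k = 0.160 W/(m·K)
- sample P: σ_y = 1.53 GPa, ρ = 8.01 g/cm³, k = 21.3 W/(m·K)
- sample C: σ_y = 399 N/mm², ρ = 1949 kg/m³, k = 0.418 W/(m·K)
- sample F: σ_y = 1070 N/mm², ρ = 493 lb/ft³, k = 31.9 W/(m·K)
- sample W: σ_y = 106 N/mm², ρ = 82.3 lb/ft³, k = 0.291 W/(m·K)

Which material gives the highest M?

Screen on constraints: k ≥ 0.354 W/(m·K). Survivors: sample D, sample P, sample C, sample F.
In SI units:
  sample D: σ_y = 296.0 MPa, ρ = 4539 kg/m³
  sample P: σ_y = 1530 MPa, ρ = 8010 kg/m³
  sample C: σ_y = 399.0 MPa, ρ = 1949 kg/m³
  sample F: σ_y = 1070 MPa, ρ = 7897 kg/m³
  sample C: M = 27.8×10⁻³
  sample P: M = 16.6×10⁻³
  sample F: M = 13.2×10⁻³
  sample D: M = 9.79×10⁻³
The maximum is for sample C.

sample C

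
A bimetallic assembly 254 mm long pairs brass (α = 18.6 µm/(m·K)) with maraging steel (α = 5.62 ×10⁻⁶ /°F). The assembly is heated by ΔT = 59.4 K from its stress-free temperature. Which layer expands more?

maraging steel: α = 5.62×10⁻⁶/°F × 9/5 = 10.1×10⁻⁶/K.
α(brass) = 18.6×10⁻⁶/K vs α(maraging steel) = 10.1×10⁻⁶/K.
Higher α expands more for the same ΔT: brass.

brass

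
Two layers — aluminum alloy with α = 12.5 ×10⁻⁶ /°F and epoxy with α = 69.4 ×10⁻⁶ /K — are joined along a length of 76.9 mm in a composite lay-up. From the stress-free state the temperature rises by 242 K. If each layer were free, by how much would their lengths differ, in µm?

aluminum alloy: α = 12.5×10⁻⁶/°F × 9/5 = 22.5×10⁻⁶/K.
Δα = |22.5 − 69.4|×10⁻⁶/K = 46.9×10⁻⁶/K.
ΔL_mismatch = Δα·L·ΔT = 46.9×10⁻⁶ × 76.9 mm × 242.0 K = 873 µm.

873 µm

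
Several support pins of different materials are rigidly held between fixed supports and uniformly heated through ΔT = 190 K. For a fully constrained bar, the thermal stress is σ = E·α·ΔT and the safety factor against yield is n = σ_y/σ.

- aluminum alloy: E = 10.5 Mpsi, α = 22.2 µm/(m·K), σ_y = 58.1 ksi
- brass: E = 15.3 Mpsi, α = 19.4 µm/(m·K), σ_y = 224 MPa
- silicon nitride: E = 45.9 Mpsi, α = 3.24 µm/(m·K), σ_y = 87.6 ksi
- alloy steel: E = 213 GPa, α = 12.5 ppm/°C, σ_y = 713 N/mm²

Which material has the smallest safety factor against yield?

brass

In consistent units (E in GPa, α in ×10⁻⁶/K, σ_y in MPa):
  aluminum alloy: E = 72.39, α = 22.2, σ_y = 400.6 → σ = 305 MPa, n = 1.31
  brass: E = 105.5, α = 19.4, σ_y = 224.0 → σ = 389 MPa, n = 0.576
  silicon nitride: E = 316.5, α = 3.24, σ_y = 604.0 → σ = 195 MPa, n = 3.10
  alloy steel: E = 213.0, α = 12.5, σ_y = 713.0 → σ = 506 MPa, n = 1.41
Smallest n: brass with n = 0.576.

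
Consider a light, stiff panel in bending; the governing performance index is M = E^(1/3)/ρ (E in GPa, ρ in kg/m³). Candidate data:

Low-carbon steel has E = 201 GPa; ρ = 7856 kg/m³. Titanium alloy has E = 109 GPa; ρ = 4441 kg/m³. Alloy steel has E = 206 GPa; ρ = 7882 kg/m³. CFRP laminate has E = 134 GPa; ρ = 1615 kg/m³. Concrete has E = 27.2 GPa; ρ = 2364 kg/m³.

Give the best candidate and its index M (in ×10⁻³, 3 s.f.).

CFRP laminate, M = 3.17×10⁻³

Evaluate M for each candidate:
  CFRP laminate: M = 3.17×10⁻³
  concrete: M = 1.27×10⁻³
  titanium alloy: M = 1.08×10⁻³
  alloy steel: M = 0.749×10⁻³
  low-carbon steel: M = 0.746×10⁻³
CFRP laminate ranks first.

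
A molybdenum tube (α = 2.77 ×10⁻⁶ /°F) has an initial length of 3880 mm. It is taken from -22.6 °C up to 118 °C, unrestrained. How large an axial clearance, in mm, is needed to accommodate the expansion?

Convert α: 2.77×10⁻⁶/°F × (9/5) = 4.99×10⁻⁶/K.
ΔT = 118 − (-22.6) = 140.6 K.
ΔL = α·L₀·ΔT = 4.99×10⁻⁶ × 3880 mm × 140.6 K = 2.72 mm.

2.72 mm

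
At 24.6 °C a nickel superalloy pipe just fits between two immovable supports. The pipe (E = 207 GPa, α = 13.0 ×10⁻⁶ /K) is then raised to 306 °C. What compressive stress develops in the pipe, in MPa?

757 MPa

ΔT = 281.4 K. Constrained thermal stress σ = E·α·ΔT = 207.0×10³ MPa × 13.0×10⁻⁶ × 281.4 = 757 MPa (compressive).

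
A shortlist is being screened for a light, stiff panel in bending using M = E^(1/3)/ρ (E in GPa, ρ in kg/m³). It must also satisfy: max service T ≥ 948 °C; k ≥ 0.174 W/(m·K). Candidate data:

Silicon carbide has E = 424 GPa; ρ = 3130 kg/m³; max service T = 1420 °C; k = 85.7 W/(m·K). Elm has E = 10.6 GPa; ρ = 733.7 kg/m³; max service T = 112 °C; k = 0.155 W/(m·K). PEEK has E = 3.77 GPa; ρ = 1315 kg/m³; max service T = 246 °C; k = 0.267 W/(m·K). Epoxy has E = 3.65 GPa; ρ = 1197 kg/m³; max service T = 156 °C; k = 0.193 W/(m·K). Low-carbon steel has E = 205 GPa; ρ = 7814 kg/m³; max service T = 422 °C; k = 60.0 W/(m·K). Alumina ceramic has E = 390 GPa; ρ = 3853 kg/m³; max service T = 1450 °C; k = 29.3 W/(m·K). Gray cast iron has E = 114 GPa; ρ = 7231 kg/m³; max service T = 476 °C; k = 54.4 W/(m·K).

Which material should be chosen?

silicon carbide

Screen on constraints: max service T ≥ 948 °C; k ≥ 0.174 W/(m·K). Survivors: silicon carbide, alumina ceramic.
Computing M directly (units already consistent):
  silicon carbide: M = 2.40×10⁻³
  alumina ceramic: M = 1.90×10⁻³
Highest index: silicon carbide.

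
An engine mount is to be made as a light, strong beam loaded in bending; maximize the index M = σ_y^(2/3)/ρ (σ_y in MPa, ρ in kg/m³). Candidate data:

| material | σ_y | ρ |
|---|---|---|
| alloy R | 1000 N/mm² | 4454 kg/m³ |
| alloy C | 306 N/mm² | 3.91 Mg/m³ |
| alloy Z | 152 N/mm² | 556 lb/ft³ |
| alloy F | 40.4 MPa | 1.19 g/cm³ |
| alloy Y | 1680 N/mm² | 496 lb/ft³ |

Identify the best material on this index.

alloy R

Convert each candidate to consistent units, then evaluate M:
  alloy R: σ_y = 1000 MPa, ρ = 4454 kg/m³
  alloy C: σ_y = 306.0 MPa, ρ = 3910 kg/m³
  alloy Z: σ_y = 152.0 MPa, ρ = 8906 kg/m³
  alloy F: σ_y = 40.40 MPa, ρ = 1190 kg/m³
  alloy Y: σ_y = 1680 MPa, ρ = 7945 kg/m³
  alloy R: M = 22.5×10⁻³
  alloy Y: M = 17.8×10⁻³
  alloy C: M = 11.6×10⁻³
  alloy F: M = 9.89×10⁻³
  alloy Z: M = 3.20×10⁻³
Alloy R has the largest M.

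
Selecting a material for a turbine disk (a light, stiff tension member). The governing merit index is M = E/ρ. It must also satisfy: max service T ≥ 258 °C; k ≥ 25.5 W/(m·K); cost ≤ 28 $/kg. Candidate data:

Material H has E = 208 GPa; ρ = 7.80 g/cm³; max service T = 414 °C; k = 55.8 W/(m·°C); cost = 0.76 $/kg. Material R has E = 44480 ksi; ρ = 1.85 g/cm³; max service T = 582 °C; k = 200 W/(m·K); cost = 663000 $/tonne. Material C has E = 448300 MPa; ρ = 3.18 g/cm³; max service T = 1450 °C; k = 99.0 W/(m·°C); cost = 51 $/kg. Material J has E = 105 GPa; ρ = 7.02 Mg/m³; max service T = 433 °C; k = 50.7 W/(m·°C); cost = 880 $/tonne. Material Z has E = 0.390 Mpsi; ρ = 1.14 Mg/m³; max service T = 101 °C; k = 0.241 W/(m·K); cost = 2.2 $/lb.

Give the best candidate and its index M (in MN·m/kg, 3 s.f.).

material H, M = 26.7 MN·m/kg

Screen on constraints: max service T ≥ 258 °C; k ≥ 25.5 W/(m·K); cost ≤ 28 $/kg. Survivors: material H, material J.
After converting to SI:
  material H: E = 208.0 GPa, ρ = 7800 kg/m³
  material J: E = 105.0 GPa, ρ = 7020 kg/m³
  material H: M = 26.7 MN·m/kg
  material J: M = 15.0 MN·m/kg
The maximum is for material H.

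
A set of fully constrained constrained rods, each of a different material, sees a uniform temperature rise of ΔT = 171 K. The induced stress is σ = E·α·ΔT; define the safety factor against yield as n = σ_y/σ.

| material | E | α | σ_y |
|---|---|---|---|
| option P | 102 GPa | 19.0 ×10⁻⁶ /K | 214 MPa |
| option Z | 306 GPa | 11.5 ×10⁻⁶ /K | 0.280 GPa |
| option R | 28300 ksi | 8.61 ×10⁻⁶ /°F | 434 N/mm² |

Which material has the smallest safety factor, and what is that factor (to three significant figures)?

option Z, n = 0.465

Per material, after unit conversion:
  option P: E = 102.0, α = 19.0, σ_y = 214.0 → σ = 331 MPa, n = 0.646
  option Z: E = 306.0, α = 11.5, σ_y = 280.0 → σ = 602 MPa, n = 0.465
  option R: E = 195.1, α = 15.5, σ_y = 434.0 → σ = 517 MPa, n = 0.839
Smallest n: option Z with n = 0.465.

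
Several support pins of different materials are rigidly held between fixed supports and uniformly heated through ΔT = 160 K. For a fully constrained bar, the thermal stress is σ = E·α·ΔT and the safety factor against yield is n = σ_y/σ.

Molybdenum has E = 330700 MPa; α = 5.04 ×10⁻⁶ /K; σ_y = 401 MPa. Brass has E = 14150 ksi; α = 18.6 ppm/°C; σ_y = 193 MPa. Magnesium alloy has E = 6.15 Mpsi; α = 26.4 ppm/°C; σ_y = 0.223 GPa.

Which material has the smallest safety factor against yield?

Converting E to GPa, α to ×10⁻⁶/K, σ_y to MPa, then σ and n for each:
  molybdenum: E = 330.7, α = 5.04, σ_y = 401.0 → σ = 267 MPa, n = 1.50
  brass: E = 97.56, α = 18.6, σ_y = 193.0 → σ = 290 MPa, n = 0.665
  magnesium alloy: E = 42.40, α = 26.4, σ_y = 223.0 → σ = 179 MPa, n = 1.25
The minimum is brass at n = 0.665.

brass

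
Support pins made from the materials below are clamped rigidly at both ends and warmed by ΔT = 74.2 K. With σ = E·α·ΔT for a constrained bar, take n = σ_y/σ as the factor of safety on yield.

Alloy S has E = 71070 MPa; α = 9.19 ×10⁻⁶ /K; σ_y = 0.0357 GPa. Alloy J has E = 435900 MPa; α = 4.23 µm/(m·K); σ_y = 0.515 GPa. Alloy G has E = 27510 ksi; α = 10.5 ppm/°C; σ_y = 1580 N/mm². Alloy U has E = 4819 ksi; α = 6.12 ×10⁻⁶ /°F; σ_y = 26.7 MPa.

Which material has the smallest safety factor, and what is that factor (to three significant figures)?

alloy S, n = 0.737

Per material, after unit conversion:
  alloy S: E = 71.07, α = 9.19, σ_y = 35.70 → σ = 48.5 MPa, n = 0.737
  alloy J: E = 435.9, α = 4.23, σ_y = 515.0 → σ = 137 MPa, n = 3.76
  alloy G: E = 189.7, α = 10.5, σ_y = 1580 → σ = 148 MPa, n = 10.7
  alloy U: E = 33.23, α = 11.0, σ_y = 26.70 → σ = 27.2 MPa, n = 0.983
The minimum is alloy S at n = 0.737.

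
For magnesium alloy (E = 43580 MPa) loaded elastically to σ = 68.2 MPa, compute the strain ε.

1.56×10⁻³

E = 43580 MPa = 43.58 GPa = 43580 MPa.
ε = σ/E = 68.2 / 43580 = 1.56×10⁻³.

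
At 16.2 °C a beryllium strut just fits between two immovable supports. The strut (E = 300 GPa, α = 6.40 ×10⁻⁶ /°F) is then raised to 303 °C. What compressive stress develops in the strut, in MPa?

991 MPa

α = 6.40×10⁻⁶/°F × 9/5 = 11.5×10⁻⁶/K.
ΔT = 286.8 K. Constrained thermal stress σ = E·α·ΔT = 300.0×10³ MPa × 11.5×10⁻⁶ × 286.8 = 991 MPa (compressive).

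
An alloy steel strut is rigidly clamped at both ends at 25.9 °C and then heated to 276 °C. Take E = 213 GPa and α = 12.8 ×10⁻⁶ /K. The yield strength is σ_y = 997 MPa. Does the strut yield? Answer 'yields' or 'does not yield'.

does not yield

ΔT = 250.1 K. Constrained thermal stress σ = E·α·ΔT = 213.0×10³ MPa × 12.8×10⁻⁶ × 250.1 = 682 MPa (compressive).
Compare to σ_y = 997 MPa: σ < σ_y, so it does not yield.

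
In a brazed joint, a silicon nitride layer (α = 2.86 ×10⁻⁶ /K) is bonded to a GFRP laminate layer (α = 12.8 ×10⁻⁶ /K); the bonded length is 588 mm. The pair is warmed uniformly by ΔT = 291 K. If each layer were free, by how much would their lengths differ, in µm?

1700 µm

Δα = |2.86 − 12.8|×10⁻⁶/K = 9.94×10⁻⁶/K.
ΔL_mismatch = Δα·L·ΔT = 9.94×10⁻⁶ × 588.0 mm × 291.0 K = 1700 µm.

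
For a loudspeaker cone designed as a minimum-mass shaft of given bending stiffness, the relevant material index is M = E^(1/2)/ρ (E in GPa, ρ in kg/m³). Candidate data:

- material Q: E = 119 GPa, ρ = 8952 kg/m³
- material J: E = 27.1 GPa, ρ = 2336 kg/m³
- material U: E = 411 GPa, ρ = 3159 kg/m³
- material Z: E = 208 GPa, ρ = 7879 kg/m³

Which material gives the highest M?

Computing M directly (units already consistent):
  material U: M = 6.42×10⁻³
  material J: M = 2.23×10⁻³
  material Z: M = 1.83×10⁻³
  material Q: M = 1.22×10⁻³
The maximum is for material U.

material U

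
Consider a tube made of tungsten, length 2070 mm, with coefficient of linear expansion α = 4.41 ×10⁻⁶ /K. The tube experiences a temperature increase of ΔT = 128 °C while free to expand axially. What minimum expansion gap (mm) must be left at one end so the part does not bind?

ΔL = α·L₀·ΔT = 4.41×10⁻⁶ × 2070 mm × 128.0 K = 1.17 mm.

1.17 mm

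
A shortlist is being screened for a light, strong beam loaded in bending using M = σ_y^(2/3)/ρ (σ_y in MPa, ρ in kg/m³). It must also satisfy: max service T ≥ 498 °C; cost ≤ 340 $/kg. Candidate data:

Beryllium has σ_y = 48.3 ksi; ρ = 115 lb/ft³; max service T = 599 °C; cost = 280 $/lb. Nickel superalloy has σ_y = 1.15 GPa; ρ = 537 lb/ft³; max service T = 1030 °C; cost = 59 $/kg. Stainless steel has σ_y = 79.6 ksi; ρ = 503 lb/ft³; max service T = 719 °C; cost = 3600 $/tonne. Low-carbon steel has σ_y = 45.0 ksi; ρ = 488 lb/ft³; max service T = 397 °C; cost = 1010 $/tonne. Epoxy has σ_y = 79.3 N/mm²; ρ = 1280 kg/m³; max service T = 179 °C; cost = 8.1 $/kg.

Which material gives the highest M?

nickel superalloy

Screen on constraints: max service T ≥ 498 °C; cost ≤ 340 $/kg. Survivors: nickel superalloy, stainless steel.
In SI units:
  nickel superalloy: σ_y = 1150 MPa, ρ = 8602 kg/m³
  stainless steel: σ_y = 548.8 MPa, ρ = 8057 kg/m³
  nickel superalloy: M = 12.8×10⁻³
  stainless steel: M = 8.32×10⁻³
Highest index: nickel superalloy.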